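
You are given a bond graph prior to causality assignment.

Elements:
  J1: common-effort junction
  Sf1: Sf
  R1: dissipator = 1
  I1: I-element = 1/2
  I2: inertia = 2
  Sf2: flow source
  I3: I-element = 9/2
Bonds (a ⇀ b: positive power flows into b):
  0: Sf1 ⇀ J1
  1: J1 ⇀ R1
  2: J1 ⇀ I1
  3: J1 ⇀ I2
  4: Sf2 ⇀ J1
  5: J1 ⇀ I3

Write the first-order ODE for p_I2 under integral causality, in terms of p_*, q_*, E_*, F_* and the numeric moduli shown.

dp_I2/dt = F_Sf1 + F_Sf2 - 2*p_I1 - p_I2/2 - 2*p_I3/9

β0 stroke→Sf1  (Sf1 (Sf) sets flow on bond)
β4 stroke→Sf2  (Sf2: flow source, stroke at near end)
β2 stroke→I1  (I1 outputs flow p/I1)
β3 stroke→I2  (I2 integral (f out))
β5 stroke→I3  (prefer integral on I3)
β1 stroke→J1  (J1: last free bond brings effort in)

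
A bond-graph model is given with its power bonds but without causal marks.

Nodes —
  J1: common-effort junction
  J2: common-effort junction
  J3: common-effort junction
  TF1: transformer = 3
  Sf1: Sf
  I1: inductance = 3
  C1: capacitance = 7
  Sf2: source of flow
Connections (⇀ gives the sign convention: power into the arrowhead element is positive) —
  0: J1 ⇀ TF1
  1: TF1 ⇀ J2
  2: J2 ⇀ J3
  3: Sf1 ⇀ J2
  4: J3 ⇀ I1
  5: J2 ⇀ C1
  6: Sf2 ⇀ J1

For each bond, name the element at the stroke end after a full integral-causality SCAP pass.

bond 0 |J1
bond 1 |TF1
bond 2 |J3
bond 3 |Sf1
bond 4 |I1
bond 5 |J2
bond 6 |Sf2

b3 stroke at Sf1  (Sf1: flow source, stroke at near end)
b6 stroke at Sf2  (Sf2: flow source, stroke at near end)
b0 stroke at J1  (J1 needs exactly one e-in)
b1 stroke at TF1  (TF1 one-in-one-out from 0)
b4 stroke at I1  (I1 outputs flow p/I1)
b2 stroke at J3  (only one effort-in slot at J3)
b5 stroke at J2  (closing 0-jn rule on J2)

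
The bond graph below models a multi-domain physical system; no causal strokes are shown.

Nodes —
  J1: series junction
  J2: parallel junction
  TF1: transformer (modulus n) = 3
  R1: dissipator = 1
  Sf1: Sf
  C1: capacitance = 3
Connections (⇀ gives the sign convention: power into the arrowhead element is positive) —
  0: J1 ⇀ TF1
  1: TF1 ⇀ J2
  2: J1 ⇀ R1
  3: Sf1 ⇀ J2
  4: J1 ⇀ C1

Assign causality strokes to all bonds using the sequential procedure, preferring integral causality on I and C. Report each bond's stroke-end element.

#0 stroke at TF1
#1 stroke at J2
#2 stroke at J1
#3 stroke at Sf1
#4 stroke at J1

#3 stroke at Sf1  (Sf1 (Sf) sets flow on bond)
#1 stroke at J2  (only one effort-in slot at J2)
#0 stroke at TF1  (TF1 one-in-one-out from 1)
#2 stroke at J1  (J1: bond 0 brought flow, rest push out)
#4 stroke at J1  (J1 flow already set via bond 0)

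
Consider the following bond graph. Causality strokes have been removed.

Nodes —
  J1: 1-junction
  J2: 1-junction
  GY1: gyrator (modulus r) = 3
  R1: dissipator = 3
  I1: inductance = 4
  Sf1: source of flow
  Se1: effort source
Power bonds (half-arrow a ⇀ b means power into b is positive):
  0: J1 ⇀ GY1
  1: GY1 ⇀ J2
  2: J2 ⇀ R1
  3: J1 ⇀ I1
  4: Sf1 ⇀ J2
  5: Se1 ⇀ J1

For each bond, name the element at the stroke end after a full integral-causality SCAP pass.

bond 4 |Sf1  (source Sf1 imposes f)
bond 5 |J1  (Se1 fixes effort; stroke away)
bond 1 |J2  (1-jn J2 has f-setter on 4)
bond 2 |J2  (1-jn J2 has f-setter on 4)
bond 0 |J1  (GY1: gyrator matches bond 1)
bond 3 |I1  (only one flow-in slot at J1)

bond 0 →J1
bond 1 →J2
bond 2 →J2
bond 3 →I1
bond 4 →Sf1
bond 5 →J1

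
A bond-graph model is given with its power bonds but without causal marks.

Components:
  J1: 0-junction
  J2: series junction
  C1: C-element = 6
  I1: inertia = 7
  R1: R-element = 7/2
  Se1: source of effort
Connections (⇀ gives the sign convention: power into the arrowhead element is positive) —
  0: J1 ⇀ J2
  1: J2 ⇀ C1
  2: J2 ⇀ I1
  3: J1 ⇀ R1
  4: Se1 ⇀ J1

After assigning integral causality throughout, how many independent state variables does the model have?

2  (C1, I1 all integral)

#4 |J1  (Se1: effort source, stroke at far end)
#0 |J2  (J1 effort already set via bond 4)
#3 |R1  (0-jn J1 has e-setter on 4)
#1 |J2  (C1: C, integral causality)
#2 |I1  (J2 needs exactly one f-in)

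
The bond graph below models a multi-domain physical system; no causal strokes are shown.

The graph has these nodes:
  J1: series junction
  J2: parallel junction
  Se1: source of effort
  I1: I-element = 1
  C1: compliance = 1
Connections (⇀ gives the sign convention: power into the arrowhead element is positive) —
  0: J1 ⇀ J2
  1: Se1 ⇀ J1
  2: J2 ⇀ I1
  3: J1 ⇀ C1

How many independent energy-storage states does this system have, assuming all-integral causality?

2  (C1, I1 all integral)

β1 →J1  (source Se1 imposes e)
β2 →I1  (I1 outputs flow p/I1)
β0 →J2  (only one effort-in slot at J2)
β3 →J1  (J1 flow already set via bond 0)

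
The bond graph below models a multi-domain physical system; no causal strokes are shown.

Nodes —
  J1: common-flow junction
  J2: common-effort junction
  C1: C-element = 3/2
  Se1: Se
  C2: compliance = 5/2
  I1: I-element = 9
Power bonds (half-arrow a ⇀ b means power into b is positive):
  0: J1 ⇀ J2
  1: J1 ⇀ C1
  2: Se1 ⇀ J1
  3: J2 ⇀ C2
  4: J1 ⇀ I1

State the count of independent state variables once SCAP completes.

3  (C1, C2, I1 all integral)

bond 2 |J1  (Se1 (Se) sets effort on bond)
bond 1 |J1  (C1 outputs effort q/C1)
bond 3 |J2  (C2 outputs effort q/C2)
bond 0 |J1  (J2 effort already set via bond 3)
bond 4 |I1  (closing 1-jn rule on J1)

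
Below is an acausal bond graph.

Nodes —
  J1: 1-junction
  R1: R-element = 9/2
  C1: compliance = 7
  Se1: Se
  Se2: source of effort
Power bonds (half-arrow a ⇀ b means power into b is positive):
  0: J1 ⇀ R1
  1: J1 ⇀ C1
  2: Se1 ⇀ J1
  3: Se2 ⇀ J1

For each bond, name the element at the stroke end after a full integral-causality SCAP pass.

bond 0 |R1
bond 1 |J1
bond 2 |J1
bond 3 |J1

bond 2 |J1  (source Se1 imposes e)
bond 3 |J1  (Se2 (Se) sets effort on bond)
bond 1 |J1  (C1 outputs effort q/C1)
bond 0 |R1  (closing 1-jn rule on J1)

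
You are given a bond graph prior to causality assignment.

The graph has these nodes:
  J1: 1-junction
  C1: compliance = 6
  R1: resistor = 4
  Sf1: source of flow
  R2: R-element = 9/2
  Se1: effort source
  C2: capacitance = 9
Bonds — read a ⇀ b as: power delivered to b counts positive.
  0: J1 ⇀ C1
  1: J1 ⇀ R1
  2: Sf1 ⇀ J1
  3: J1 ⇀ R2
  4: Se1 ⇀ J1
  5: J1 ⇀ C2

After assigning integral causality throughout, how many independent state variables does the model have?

2  (C1, C2 all integral)

b2 →Sf1  (Sf1: flow source, stroke at near end)
b4 →J1  (Se1: effort source, stroke at far end)
b0 →J1  (1-jn J1 has f-setter on 2)
b1 →J1  (J1 flow already set via bond 2)
b3 →J1  (1-jn J1 has f-setter on 2)
b5 →J1  (J1 flow already set via bond 2)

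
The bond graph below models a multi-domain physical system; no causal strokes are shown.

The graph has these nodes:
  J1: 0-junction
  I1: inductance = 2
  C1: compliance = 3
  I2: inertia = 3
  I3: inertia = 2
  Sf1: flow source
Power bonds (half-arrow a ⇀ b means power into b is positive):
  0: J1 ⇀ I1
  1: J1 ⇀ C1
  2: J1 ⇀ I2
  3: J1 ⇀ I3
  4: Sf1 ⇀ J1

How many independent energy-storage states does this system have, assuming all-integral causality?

β4 →Sf1  (source Sf1 imposes f)
β0 →I1  (I1: I, integral causality)
β1 →J1  (prefer integral on C1)
β2 →I2  (common-e at J1 fixed by 1)
β3 →I3  (J1: bond 1 brought effort, rest push out)

4  (C1, I1, I2, I3 all integral)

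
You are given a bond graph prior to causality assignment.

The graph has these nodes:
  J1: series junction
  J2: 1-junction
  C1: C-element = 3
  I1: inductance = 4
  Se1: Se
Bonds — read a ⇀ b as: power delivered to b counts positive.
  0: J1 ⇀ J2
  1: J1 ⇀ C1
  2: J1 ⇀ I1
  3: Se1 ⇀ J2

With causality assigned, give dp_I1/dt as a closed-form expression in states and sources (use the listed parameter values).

β3 |J2  (source Se1 imposes e)
β0 |J1  (only one flow-in slot at J2)
β1 |J1  (C1 outputs effort q/C1)
β2 |I1  (J1 needs exactly one f-in)

dp_I1/dt = E_Se1 - q_C1/3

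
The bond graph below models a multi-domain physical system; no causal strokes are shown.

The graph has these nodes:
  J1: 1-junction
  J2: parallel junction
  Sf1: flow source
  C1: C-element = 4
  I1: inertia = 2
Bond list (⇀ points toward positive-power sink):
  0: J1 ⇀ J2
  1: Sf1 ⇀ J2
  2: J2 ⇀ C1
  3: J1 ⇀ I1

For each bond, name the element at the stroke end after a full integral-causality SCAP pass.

b0 |J1
b1 |Sf1
b2 |J2
b3 |I1

bond 1 stroke→Sf1  (Sf1 fixes flow; stroke at Sf1)
bond 2 stroke→J2  (C1 outputs effort q/C1)
bond 0 stroke→J1  (0-jn J2 has e-setter on 2)
bond 3 stroke→I1  (J1 needs exactly one f-in)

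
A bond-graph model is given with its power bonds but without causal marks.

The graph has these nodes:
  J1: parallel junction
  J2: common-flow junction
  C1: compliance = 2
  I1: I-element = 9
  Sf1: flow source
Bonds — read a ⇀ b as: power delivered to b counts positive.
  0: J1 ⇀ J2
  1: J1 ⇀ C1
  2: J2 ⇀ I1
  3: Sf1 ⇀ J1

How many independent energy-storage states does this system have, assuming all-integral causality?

b3 stroke→Sf1  (Sf1 fixes flow; stroke at Sf1)
b1 stroke→J1  (C1 integral (e out))
b0 stroke→J2  (J1 effort already set via bond 1)
b2 stroke→I1  (J2: last free bond brings flow in)

2  (C1, I1 all integral)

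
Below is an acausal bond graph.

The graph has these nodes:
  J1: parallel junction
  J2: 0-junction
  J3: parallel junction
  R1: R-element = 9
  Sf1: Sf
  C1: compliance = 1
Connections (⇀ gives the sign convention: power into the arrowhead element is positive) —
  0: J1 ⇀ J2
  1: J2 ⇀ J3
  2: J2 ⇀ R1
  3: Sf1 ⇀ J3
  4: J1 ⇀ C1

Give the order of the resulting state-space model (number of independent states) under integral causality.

1  (C1 all integral)

bond 3 stroke at Sf1  (Sf1: flow source, stroke at near end)
bond 1 stroke at J3  (closing 0-jn rule on J3)
bond 4 stroke at J1  (C1 integral (e out))
bond 0 stroke at J2  (0-jn J1 has e-setter on 4)
bond 2 stroke at R1  (J2: bond 0 brought effort, rest push out)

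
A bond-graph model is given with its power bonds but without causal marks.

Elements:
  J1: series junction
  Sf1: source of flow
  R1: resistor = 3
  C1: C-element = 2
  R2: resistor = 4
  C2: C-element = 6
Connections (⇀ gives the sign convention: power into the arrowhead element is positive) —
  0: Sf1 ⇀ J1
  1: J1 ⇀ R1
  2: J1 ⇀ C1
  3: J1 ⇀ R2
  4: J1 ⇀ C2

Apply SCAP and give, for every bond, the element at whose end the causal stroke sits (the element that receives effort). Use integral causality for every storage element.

b0 stroke at Sf1  (Sf1 (Sf) sets flow on bond)
b1 stroke at J1  (J1 flow already set via bond 0)
b2 stroke at J1  (common-f at J1 fixed by 0)
b3 stroke at J1  (J1 flow already set via bond 0)
b4 stroke at J1  (1-jn J1 has f-setter on 0)

β0 stroke at Sf1
β1 stroke at J1
β2 stroke at J1
β3 stroke at J1
β4 stroke at J1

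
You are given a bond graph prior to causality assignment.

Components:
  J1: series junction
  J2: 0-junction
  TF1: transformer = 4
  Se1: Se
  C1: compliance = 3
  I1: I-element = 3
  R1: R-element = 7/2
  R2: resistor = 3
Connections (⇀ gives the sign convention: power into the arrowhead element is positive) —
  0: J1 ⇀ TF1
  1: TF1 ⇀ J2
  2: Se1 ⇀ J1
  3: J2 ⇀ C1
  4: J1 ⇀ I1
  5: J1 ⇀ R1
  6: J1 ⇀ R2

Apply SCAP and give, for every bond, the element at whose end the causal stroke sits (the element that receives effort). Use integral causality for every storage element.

bond 2 →J1  (Se1: effort source, stroke at far end)
bond 3 →J2  (C1 outputs effort q/C1)
bond 1 →TF1  (J2: bond 3 brought effort, rest push out)
bond 0 →J1  (TF TF1: opposite of bond 1)
bond 4 →I1  (I1: I, integral causality)
bond 5 →J1  (common-f at J1 fixed by 4)
bond 6 →J1  (1-jn J1 has f-setter on 4)

β0 stroke at J1
β1 stroke at TF1
β2 stroke at J1
β3 stroke at J2
β4 stroke at I1
β5 stroke at J1
β6 stroke at J1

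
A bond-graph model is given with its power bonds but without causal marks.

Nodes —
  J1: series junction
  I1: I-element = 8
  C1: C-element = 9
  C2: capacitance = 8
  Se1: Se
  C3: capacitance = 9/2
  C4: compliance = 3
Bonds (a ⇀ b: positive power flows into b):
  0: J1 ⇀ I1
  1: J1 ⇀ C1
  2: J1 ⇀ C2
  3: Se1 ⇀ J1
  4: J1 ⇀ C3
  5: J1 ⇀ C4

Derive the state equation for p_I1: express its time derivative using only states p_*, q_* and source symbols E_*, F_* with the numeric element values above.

dp_I1/dt = E_Se1 - q_C1/9 - q_C2/8 - 2*q_C3/9 - q_C4/3

bond 3 |J1  (Se1 (Se) sets effort on bond)
bond 0 |I1  (I1 integral (f out))
bond 1 |J1  (J1: bond 0 brought flow, rest push out)
bond 2 |J1  (J1 flow already set via bond 0)
bond 4 |J1  (J1 flow already set via bond 0)
bond 5 |J1  (common-f at J1 fixed by 0)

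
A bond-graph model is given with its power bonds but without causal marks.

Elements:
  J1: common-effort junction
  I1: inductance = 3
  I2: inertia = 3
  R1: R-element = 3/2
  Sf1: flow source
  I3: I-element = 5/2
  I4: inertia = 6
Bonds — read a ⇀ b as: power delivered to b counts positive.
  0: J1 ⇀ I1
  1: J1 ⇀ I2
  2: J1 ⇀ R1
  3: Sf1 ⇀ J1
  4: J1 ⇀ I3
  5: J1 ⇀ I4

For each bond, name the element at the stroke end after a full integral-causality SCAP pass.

bond 0 stroke→I1
bond 1 stroke→I2
bond 2 stroke→J1
bond 3 stroke→Sf1
bond 4 stroke→I3
bond 5 stroke→I4

b3 stroke→Sf1  (Sf1: flow source, stroke at near end)
b0 stroke→I1  (I1 integral (f out))
b1 stroke→I2  (I2 outputs flow p/I2)
b4 stroke→I3  (prefer integral on I3)
b5 stroke→I4  (I4 outputs flow p/I4)
b2 stroke→J1  (J1 needs exactly one e-in)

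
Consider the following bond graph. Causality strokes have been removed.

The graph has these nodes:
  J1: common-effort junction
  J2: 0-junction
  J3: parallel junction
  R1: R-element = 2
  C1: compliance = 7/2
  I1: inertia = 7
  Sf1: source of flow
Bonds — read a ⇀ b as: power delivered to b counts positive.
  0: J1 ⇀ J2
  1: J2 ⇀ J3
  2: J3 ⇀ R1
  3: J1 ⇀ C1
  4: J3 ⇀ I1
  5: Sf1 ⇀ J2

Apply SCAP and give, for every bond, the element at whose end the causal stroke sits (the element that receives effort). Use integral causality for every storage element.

b5 →Sf1  (Sf1: flow source, stroke at near end)
b3 →J1  (C1 integral (e out))
b0 →J2  (J1: bond 3 brought effort, rest push out)
b1 →J3  (J2: bond 0 brought effort, rest push out)
b2 →R1  (J3: bond 1 brought effort, rest push out)
b4 →I1  (common-e at J3 fixed by 1)

bond 0 →J2
bond 1 →J3
bond 2 →R1
bond 3 →J1
bond 4 →I1
bond 5 →Sf1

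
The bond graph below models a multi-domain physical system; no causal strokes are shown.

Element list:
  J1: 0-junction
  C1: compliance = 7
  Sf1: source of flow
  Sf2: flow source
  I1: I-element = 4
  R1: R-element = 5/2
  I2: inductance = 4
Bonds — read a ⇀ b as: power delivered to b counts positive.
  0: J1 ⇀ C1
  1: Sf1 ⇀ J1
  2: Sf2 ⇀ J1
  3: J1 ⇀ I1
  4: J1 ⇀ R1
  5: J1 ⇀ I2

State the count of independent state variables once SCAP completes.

bond 1 |Sf1  (source Sf1 imposes f)
bond 2 |Sf2  (Sf2 (Sf) sets flow on bond)
bond 0 |J1  (C1: C, integral causality)
bond 3 |I1  (J1 effort already set via bond 0)
bond 4 |R1  (common-e at J1 fixed by 0)
bond 5 |I2  (J1: bond 0 brought effort, rest push out)

3  (C1, I1, I2 all integral)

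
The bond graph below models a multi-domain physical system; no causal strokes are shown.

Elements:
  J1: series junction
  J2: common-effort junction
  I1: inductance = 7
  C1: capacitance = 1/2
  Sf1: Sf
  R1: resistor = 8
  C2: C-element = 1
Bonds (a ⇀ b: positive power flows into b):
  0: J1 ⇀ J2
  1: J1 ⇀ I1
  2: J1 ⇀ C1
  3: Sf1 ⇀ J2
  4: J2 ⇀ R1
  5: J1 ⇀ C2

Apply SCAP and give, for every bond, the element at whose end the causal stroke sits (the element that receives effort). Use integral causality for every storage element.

β0 |J1
β1 |I1
β2 |J1
β3 |Sf1
β4 |J2
β5 |J1

#3 →Sf1  (Sf1 fixes flow; stroke at Sf1)
#1 →I1  (I1: I, integral causality)
#0 →J1  (J1: bond 1 brought flow, rest push out)
#2 →J1  (1-jn J1 has f-setter on 1)
#5 →J1  (1-jn J1 has f-setter on 1)
#4 →J2  (J2 needs exactly one e-in)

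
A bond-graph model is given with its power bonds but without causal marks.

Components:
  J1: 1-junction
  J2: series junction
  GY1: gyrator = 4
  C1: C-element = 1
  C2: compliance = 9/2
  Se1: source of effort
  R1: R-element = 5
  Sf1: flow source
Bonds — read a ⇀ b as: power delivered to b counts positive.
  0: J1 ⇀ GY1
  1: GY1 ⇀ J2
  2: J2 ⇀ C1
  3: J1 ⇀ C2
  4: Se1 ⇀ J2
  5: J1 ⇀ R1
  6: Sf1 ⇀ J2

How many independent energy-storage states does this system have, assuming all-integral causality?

2  (C1, C2 all integral)

β4 stroke at J2  (Se1 (Se) sets effort on bond)
β6 stroke at Sf1  (Sf1: flow source, stroke at near end)
β1 stroke at J2  (J2 flow already set via bond 6)
β2 stroke at J2  (J2 flow already set via bond 6)
β0 stroke at J1  (GY GY1: same side as bond 1)
β3 stroke at J1  (C2: C, integral causality)
β5 stroke at R1  (only one flow-in slot at J1)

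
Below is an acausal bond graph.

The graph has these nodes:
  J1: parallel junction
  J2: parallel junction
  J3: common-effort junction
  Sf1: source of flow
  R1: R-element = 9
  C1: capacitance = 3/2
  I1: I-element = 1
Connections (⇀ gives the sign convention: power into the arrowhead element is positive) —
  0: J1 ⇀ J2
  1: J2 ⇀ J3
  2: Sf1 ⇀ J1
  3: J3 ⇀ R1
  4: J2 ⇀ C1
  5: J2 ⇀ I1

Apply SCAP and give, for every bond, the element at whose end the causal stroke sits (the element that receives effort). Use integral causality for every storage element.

bond 0 →J1
bond 1 →J3
bond 2 →Sf1
bond 3 →R1
bond 4 →J2
bond 5 →I1

β2 →Sf1  (source Sf1 imposes f)
β0 →J1  (J1 needs exactly one e-in)
β4 →J2  (C1 integral (e out))
β1 →J3  (J2: bond 4 brought effort, rest push out)
β5 →I1  (common-e at J2 fixed by 4)
β3 →R1  (J3 effort already set via bond 1)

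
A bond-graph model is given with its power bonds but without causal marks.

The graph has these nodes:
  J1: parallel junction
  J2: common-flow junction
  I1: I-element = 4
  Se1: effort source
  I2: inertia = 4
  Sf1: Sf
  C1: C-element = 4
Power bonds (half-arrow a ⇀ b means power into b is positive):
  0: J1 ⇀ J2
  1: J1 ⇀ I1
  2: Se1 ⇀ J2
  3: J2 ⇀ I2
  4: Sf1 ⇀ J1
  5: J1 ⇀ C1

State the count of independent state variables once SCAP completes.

3  (C1, I1, I2 all integral)

#2 |J2  (Se1: effort source, stroke at far end)
#4 |Sf1  (Sf1 (Sf) sets flow on bond)
#1 |I1  (I1: I, integral causality)
#3 |I2  (I2 outputs flow p/I2)
#0 |J2  (1-jn J2 has f-setter on 3)
#5 |J1  (J1 needs exactly one e-in)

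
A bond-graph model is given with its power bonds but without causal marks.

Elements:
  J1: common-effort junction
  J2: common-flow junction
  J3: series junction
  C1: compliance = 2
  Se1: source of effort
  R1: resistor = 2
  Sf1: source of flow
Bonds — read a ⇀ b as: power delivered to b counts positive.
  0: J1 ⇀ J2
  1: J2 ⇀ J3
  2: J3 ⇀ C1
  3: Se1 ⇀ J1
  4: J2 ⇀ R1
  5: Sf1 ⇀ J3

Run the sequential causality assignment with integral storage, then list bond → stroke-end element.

β3 stroke at J1  (Se1 (Se) sets effort on bond)
β5 stroke at Sf1  (Sf1: flow source, stroke at near end)
β0 stroke at J2  (J1 effort already set via bond 3)
β1 stroke at J3  (J3: bond 5 brought flow, rest push out)
β2 stroke at J3  (common-f at J3 fixed by 5)
β4 stroke at J2  (J2: bond 1 brought flow, rest push out)

#0 |J2
#1 |J3
#2 |J3
#3 |J1
#4 |J2
#5 |Sf1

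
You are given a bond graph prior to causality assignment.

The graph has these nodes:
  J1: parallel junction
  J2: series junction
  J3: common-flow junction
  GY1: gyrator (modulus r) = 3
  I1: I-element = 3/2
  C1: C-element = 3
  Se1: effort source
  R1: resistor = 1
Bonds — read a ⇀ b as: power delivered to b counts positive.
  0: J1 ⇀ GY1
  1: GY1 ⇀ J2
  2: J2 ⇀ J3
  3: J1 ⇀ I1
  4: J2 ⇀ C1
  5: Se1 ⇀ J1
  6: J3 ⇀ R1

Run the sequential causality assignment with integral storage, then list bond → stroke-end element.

#5 stroke at J1  (source Se1 imposes e)
#0 stroke at GY1  (J1 effort already set via bond 5)
#3 stroke at I1  (0-jn J1 has e-setter on 5)
#1 stroke at GY1  (through GY1, causality inverts; strokes same side of GY1)
#2 stroke at J2  (1-jn J2 has f-setter on 1)
#4 stroke at J2  (common-f at J2 fixed by 1)
#6 stroke at J3  (1-jn J3 has f-setter on 2)

β0 stroke→GY1
β1 stroke→GY1
β2 stroke→J2
β3 stroke→I1
β4 stroke→J2
β5 stroke→J1
β6 stroke→J3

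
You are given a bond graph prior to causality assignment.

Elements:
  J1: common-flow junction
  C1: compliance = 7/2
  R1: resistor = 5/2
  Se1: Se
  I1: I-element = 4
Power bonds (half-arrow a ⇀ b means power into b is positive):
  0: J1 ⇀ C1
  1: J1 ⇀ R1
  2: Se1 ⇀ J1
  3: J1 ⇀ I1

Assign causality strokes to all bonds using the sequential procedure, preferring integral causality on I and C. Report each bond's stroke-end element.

#0 →J1
#1 →J1
#2 →J1
#3 →I1

#2 |J1  (source Se1 imposes e)
#0 |J1  (C1 integral (e out))
#3 |I1  (I1: I, integral causality)
#1 |J1  (1-jn J1 has f-setter on 3)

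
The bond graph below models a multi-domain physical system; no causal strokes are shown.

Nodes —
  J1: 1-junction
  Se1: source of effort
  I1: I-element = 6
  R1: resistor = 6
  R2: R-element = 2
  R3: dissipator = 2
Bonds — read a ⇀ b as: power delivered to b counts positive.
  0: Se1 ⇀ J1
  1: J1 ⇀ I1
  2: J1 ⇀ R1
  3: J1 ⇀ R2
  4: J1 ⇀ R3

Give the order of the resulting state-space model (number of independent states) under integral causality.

1  (I1 all integral)

b0 stroke→J1  (source Se1 imposes e)
b1 stroke→I1  (I1: I, integral causality)
b2 stroke→J1  (common-f at J1 fixed by 1)
b3 stroke→J1  (common-f at J1 fixed by 1)
b4 stroke→J1  (common-f at J1 fixed by 1)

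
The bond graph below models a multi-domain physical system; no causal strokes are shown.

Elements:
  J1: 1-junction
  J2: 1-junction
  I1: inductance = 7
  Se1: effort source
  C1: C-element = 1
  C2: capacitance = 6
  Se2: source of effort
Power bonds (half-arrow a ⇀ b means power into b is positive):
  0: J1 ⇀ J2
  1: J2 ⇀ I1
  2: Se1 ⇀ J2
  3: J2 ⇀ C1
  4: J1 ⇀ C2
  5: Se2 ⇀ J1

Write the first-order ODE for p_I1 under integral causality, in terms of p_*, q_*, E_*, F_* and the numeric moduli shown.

dp_I1/dt = E_Se1 + E_Se2 - q_C1 - q_C2/6

b2 stroke at J2  (Se1 fixes effort; stroke away)
b5 stroke at J1  (source Se2 imposes e)
b1 stroke at I1  (I1: I, integral causality)
b0 stroke at J2  (common-f at J2 fixed by 1)
b3 stroke at J2  (J2 flow already set via bond 1)
b4 stroke at J1  (J1 flow already set via bond 0)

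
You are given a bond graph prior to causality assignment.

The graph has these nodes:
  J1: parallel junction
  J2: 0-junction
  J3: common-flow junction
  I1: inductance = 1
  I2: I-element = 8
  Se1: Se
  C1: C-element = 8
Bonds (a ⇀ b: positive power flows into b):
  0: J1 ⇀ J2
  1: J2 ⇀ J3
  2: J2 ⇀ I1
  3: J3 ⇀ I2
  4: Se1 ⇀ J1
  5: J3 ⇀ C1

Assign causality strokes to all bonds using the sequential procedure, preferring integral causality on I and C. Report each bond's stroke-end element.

β0 →J2
β1 →J3
β2 →I1
β3 →I2
β4 →J1
β5 →J3

#4 →J1  (Se1 (Se) sets effort on bond)
#0 →J2  (common-e at J1 fixed by 4)
#1 →J3  (J2 effort already set via bond 0)
#2 →I1  (J2 effort already set via bond 0)
#3 →I2  (I2: I, integral causality)
#5 →J3  (common-f at J3 fixed by 3)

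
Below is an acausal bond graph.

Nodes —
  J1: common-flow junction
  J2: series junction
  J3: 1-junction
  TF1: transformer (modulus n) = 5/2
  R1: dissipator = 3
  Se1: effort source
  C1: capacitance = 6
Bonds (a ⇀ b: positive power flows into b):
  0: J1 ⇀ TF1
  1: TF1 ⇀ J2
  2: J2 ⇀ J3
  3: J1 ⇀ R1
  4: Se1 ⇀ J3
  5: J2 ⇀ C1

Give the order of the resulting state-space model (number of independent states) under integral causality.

#4 stroke→J3  (Se1 fixes effort; stroke away)
#2 stroke→J2  (only one flow-in slot at J3)
#5 stroke→J2  (prefer integral on C1)
#1 stroke→TF1  (closing 1-jn rule on J2)
#0 stroke→J1  (TF TF1: opposite of bond 1)
#3 stroke→R1  (J1: last free bond brings flow in)

1  (C1 all integral)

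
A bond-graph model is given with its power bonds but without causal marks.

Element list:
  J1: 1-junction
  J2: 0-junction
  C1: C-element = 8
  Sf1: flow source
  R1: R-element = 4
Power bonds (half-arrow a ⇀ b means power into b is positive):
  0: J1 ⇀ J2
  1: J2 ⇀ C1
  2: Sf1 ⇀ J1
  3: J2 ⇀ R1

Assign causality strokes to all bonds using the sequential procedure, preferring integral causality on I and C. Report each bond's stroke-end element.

#2 stroke at Sf1  (Sf1 (Sf) sets flow on bond)
#0 stroke at J1  (1-jn J1 has f-setter on 2)
#1 stroke at J2  (C1 integral (e out))
#3 stroke at R1  (0-jn J2 has e-setter on 1)

bond 0 stroke→J1
bond 1 stroke→J2
bond 2 stroke→Sf1
bond 3 stroke→R1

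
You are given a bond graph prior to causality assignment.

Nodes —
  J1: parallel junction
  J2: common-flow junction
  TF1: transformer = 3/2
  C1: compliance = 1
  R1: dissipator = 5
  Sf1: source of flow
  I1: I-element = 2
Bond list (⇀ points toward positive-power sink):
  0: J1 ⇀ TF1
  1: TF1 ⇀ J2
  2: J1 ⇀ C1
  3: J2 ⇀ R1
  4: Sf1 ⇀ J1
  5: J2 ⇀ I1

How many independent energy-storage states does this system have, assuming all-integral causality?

2  (C1, I1 all integral)

#4 →Sf1  (Sf1 (Sf) sets flow on bond)
#2 →J1  (C1: C, integral causality)
#0 →TF1  (J1: bond 2 brought effort, rest push out)
#1 →J2  (TF TF1: opposite of bond 0)
#5 →I1  (I1 integral (f out))
#3 →J2  (J2: bond 5 brought flow, rest push out)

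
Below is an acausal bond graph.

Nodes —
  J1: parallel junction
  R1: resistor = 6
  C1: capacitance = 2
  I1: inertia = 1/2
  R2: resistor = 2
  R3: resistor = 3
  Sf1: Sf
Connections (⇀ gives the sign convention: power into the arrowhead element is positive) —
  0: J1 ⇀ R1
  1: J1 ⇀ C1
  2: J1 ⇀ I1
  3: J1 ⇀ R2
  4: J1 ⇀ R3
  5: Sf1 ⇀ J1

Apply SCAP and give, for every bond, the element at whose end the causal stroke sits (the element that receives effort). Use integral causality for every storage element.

b5 stroke at Sf1  (Sf1 (Sf) sets flow on bond)
b1 stroke at J1  (C1 integral (e out))
b0 stroke at R1  (J1: bond 1 brought effort, rest push out)
b2 stroke at I1  (J1 effort already set via bond 1)
b3 stroke at R2  (J1 effort already set via bond 1)
b4 stroke at R3  (common-e at J1 fixed by 1)

bond 0 stroke→R1
bond 1 stroke→J1
bond 2 stroke→I1
bond 3 stroke→R2
bond 4 stroke→R3
bond 5 stroke→Sf1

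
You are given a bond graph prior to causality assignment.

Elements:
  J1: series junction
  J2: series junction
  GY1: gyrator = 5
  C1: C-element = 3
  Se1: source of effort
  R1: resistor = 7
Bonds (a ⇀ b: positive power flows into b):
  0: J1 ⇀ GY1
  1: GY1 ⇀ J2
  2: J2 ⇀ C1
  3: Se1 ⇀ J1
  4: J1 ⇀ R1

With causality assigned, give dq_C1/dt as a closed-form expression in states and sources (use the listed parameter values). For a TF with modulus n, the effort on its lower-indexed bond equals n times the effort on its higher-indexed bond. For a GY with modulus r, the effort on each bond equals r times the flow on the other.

β3 stroke at J1  (Se1 (Se) sets effort on bond)
β2 stroke at J2  (C1 outputs effort q/C1)
β1 stroke at GY1  (only one flow-in slot at J2)
β0 stroke at GY1  (through GY1, causality inverts; strokes same side of GY1)
β4 stroke at J1  (J1 flow already set via bond 0)

dq_C1/dt = E_Se1/5 - 7*q_C1/75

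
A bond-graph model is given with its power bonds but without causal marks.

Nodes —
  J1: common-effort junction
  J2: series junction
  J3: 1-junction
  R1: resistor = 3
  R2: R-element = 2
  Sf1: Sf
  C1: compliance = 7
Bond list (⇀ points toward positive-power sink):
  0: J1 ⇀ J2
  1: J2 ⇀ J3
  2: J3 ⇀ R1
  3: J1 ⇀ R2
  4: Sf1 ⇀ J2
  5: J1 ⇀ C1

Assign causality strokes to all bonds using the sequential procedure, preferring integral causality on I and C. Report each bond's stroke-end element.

#0 |J2
#1 |J2
#2 |J3
#3 |R2
#4 |Sf1
#5 |J1

#4 stroke→Sf1  (Sf1 fixes flow; stroke at Sf1)
#0 stroke→J2  (J2 flow already set via bond 4)
#1 stroke→J2  (common-f at J2 fixed by 4)
#2 stroke→J3  (J3: bond 1 brought flow, rest push out)
#5 stroke→J1  (C1 integral (e out))
#3 stroke→R2  (common-e at J1 fixed by 5)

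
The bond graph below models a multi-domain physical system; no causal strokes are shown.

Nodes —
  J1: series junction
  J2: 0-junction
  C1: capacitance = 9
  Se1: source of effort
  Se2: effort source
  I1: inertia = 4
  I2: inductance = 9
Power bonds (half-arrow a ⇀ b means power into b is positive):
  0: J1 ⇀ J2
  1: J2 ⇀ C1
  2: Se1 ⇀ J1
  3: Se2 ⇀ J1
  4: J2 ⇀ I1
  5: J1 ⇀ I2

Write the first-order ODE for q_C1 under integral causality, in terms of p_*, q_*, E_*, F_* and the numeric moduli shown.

dq_C1/dt = -p_I1/4 + p_I2/9

b2 →J1  (Se1: effort source, stroke at far end)
b3 →J1  (Se2 (Se) sets effort on bond)
b1 →J2  (C1 outputs effort q/C1)
b0 →J1  (common-e at J2 fixed by 1)
b4 →I1  (J2: bond 1 brought effort, rest push out)
b5 →I2  (J1 needs exactly one f-in)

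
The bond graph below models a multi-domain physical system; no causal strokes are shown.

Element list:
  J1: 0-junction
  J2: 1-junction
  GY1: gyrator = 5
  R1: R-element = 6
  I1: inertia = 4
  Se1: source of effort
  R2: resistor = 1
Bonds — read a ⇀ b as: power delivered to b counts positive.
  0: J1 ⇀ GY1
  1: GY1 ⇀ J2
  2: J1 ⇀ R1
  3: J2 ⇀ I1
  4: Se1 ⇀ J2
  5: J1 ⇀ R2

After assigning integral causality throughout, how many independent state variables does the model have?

bond 4 stroke at J2  (source Se1 imposes e)
bond 3 stroke at I1  (I1 integral (f out))
bond 1 stroke at J2  (1-jn J2 has f-setter on 3)
bond 0 stroke at J1  (GY GY1: same side as bond 1)
bond 2 stroke at R1  (0-jn J1 has e-setter on 0)
bond 5 stroke at R2  (J1: bond 0 brought effort, rest push out)

1  (I1 all integral)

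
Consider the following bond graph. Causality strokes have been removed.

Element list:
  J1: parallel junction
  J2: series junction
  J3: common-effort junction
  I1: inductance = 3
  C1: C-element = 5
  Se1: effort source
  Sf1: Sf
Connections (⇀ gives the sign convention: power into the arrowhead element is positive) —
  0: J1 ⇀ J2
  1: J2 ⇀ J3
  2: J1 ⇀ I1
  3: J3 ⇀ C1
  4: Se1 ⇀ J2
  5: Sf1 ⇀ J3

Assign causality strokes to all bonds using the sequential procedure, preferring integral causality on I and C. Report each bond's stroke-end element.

#4 |J2  (Se1: effort source, stroke at far end)
#5 |Sf1  (source Sf1 imposes f)
#2 |I1  (I1: I, integral causality)
#0 |J1  (closing 0-jn rule on J1)
#1 |J2  (J2 flow already set via bond 0)
#3 |J3  (only one effort-in slot at J3)

b0 stroke at J1
b1 stroke at J2
b2 stroke at I1
b3 stroke at J3
b4 stroke at J2
b5 stroke at Sf1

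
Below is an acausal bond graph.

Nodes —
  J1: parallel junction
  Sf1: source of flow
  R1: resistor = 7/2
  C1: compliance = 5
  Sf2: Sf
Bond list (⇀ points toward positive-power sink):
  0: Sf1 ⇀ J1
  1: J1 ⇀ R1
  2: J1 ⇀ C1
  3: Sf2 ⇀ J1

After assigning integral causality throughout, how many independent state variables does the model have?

bond 0 stroke→Sf1  (source Sf1 imposes f)
bond 3 stroke→Sf2  (source Sf2 imposes f)
bond 2 stroke→J1  (C1 outputs effort q/C1)
bond 1 stroke→R1  (J1 effort already set via bond 2)

1  (C1 all integral)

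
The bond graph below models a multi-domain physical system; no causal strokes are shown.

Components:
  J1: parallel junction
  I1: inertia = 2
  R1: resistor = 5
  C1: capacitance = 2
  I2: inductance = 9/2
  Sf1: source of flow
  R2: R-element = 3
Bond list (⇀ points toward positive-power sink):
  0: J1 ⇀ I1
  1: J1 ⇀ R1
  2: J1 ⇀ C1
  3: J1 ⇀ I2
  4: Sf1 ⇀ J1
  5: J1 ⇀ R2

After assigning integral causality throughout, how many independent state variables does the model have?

3  (C1, I1, I2 all integral)

b4 stroke at Sf1  (Sf1 fixes flow; stroke at Sf1)
b0 stroke at I1  (prefer integral on I1)
b2 stroke at J1  (prefer integral on C1)
b1 stroke at R1  (J1 effort already set via bond 2)
b3 stroke at I2  (0-jn J1 has e-setter on 2)
b5 stroke at R2  (0-jn J1 has e-setter on 2)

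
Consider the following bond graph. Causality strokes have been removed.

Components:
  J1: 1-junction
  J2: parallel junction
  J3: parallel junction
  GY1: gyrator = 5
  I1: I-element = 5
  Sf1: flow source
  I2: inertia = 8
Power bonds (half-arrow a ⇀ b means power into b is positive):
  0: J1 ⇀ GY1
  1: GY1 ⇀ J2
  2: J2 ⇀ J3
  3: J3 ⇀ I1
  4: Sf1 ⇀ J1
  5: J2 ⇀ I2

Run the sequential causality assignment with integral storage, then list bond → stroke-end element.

b0 |J1
b1 |J2
b2 |J3
b3 |I1
b4 |Sf1
b5 |I2

#4 →Sf1  (Sf1 (Sf) sets flow on bond)
#0 →J1  (J1: bond 4 brought flow, rest push out)
#1 →J2  (GY1: gyrator matches bond 0)
#2 →J3  (0-jn J2 has e-setter on 1)
#5 →I2  (common-e at J2 fixed by 1)
#3 →I1  (J3 effort already set via bond 2)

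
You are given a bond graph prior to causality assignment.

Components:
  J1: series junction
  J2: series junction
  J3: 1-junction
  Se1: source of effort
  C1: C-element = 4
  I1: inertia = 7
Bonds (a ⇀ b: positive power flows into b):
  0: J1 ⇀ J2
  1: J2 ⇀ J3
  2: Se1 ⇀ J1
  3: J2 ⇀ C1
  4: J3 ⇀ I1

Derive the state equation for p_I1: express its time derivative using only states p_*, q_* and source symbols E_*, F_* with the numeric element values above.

bond 2 →J1  (source Se1 imposes e)
bond 0 →J2  (J1: last free bond brings flow in)
bond 3 →J2  (C1 integral (e out))
bond 1 →J3  (J2: last free bond brings flow in)
bond 4 →I1  (closing 1-jn rule on J3)

dp_I1/dt = E_Se1 - q_C1/4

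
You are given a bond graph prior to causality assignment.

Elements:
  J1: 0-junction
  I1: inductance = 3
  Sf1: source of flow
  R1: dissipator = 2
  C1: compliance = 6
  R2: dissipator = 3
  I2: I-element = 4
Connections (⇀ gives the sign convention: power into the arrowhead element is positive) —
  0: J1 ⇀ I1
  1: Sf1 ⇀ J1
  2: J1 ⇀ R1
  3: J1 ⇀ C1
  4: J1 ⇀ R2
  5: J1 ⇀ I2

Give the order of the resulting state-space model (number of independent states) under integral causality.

3  (C1, I1, I2 all integral)

β1 →Sf1  (source Sf1 imposes f)
β0 →I1  (I1 outputs flow p/I1)
β3 →J1  (C1 outputs effort q/C1)
β2 →R1  (J1 effort already set via bond 3)
β4 →R2  (J1 effort already set via bond 3)
β5 →I2  (J1: bond 3 brought effort, rest push out)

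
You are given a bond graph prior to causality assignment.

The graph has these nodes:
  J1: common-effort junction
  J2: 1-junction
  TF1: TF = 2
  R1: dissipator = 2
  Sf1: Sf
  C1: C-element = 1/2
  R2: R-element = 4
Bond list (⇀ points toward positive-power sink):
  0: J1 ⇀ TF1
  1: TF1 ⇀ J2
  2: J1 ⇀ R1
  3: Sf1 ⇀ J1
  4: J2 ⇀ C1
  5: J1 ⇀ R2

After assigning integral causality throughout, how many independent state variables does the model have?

bond 3 |Sf1  (source Sf1 imposes f)
bond 4 |J2  (prefer integral on C1)
bond 1 |TF1  (J2: last free bond brings flow in)
bond 0 |J1  (TF1: transformer flips bond 1)
bond 2 |R1  (common-e at J1 fixed by 0)
bond 5 |R2  (J1 effort already set via bond 0)

1  (C1 all integral)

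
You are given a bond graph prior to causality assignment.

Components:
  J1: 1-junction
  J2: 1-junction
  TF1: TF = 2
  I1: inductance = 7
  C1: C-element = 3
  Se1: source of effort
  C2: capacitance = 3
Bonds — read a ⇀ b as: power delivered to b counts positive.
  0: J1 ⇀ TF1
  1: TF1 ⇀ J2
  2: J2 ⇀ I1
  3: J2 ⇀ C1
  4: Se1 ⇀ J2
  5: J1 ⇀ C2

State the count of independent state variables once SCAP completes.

bond 4 stroke at J2  (Se1 fixes effort; stroke away)
bond 2 stroke at I1  (prefer integral on I1)
bond 1 stroke at J2  (common-f at J2 fixed by 2)
bond 3 stroke at J2  (J2: bond 2 brought flow, rest push out)
bond 0 stroke at TF1  (through TF1, causality passes straight; one stroke at TF1)
bond 5 stroke at J1  (J1: bond 0 brought flow, rest push out)

3  (C1, C2, I1 all integral)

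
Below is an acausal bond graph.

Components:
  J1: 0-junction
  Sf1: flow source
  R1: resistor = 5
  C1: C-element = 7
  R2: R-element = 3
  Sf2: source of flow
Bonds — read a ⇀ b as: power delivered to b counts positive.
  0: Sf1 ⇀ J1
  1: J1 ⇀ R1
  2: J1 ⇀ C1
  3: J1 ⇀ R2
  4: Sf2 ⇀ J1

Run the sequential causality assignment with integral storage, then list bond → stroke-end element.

β0 →Sf1  (Sf1 (Sf) sets flow on bond)
β4 →Sf2  (Sf2: flow source, stroke at near end)
β2 →J1  (prefer integral on C1)
β1 →R1  (J1 effort already set via bond 2)
β3 →R2  (0-jn J1 has e-setter on 2)

bond 0 →Sf1
bond 1 →R1
bond 2 →J1
bond 3 →R2
bond 4 →Sf2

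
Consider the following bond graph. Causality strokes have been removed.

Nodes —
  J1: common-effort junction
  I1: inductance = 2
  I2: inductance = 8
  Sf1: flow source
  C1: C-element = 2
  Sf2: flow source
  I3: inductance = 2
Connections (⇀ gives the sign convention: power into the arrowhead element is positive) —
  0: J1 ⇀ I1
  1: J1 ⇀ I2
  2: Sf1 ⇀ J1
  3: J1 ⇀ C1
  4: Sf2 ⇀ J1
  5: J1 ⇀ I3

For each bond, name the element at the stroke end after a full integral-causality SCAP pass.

#2 stroke→Sf1  (Sf1 (Sf) sets flow on bond)
#4 stroke→Sf2  (source Sf2 imposes f)
#0 stroke→I1  (I1 outputs flow p/I1)
#1 stroke→I2  (prefer integral on I2)
#3 stroke→J1  (C1: C, integral causality)
#5 stroke→I3  (J1: bond 3 brought effort, rest push out)

bond 0 |I1
bond 1 |I2
bond 2 |Sf1
bond 3 |J1
bond 4 |Sf2
bond 5 |I3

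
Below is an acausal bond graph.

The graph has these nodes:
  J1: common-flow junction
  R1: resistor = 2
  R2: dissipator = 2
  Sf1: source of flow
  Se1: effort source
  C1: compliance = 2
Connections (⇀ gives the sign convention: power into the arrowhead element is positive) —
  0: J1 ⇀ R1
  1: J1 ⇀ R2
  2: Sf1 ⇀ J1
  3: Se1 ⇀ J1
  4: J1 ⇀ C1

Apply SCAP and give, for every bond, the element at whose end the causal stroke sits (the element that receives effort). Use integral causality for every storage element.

#2 stroke→Sf1  (source Sf1 imposes f)
#3 stroke→J1  (source Se1 imposes e)
#0 stroke→J1  (1-jn J1 has f-setter on 2)
#1 stroke→J1  (J1 flow already set via bond 2)
#4 stroke→J1  (1-jn J1 has f-setter on 2)

b0 |J1
b1 |J1
b2 |Sf1
b3 |J1
b4 |J1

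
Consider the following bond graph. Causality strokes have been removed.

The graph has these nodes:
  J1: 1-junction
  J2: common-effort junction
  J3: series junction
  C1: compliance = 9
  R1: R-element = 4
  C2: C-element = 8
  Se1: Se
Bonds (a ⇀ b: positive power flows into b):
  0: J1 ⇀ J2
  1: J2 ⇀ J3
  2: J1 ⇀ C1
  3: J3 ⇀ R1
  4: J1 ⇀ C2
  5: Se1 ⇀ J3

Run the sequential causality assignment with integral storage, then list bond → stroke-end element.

bond 5 →J3  (source Se1 imposes e)
bond 2 →J1  (C1 outputs effort q/C1)
bond 4 →J1  (prefer integral on C2)
bond 0 →J2  (only one flow-in slot at J1)
bond 1 →J3  (0-jn J2 has e-setter on 0)
bond 3 →R1  (closing 1-jn rule on J3)

#0 stroke at J2
#1 stroke at J3
#2 stroke at J1
#3 stroke at R1
#4 stroke at J1
#5 stroke at J3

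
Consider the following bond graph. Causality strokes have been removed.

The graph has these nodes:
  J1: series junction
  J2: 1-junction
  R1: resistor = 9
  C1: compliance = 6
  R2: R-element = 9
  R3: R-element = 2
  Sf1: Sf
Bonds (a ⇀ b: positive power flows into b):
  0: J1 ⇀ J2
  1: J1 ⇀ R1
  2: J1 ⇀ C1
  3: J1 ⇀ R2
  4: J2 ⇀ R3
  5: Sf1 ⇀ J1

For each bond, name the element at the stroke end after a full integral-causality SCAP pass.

β5 →Sf1  (Sf1 (Sf) sets flow on bond)
β0 →J1  (1-jn J1 has f-setter on 5)
β1 →J1  (J1 flow already set via bond 5)
β2 →J1  (J1 flow already set via bond 5)
β3 →J1  (J1 flow already set via bond 5)
β4 →J2  (1-jn J2 has f-setter on 0)

bond 0 stroke→J1
bond 1 stroke→J1
bond 2 stroke→J1
bond 3 stroke→J1
bond 4 stroke→J2
bond 5 stroke→Sf1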